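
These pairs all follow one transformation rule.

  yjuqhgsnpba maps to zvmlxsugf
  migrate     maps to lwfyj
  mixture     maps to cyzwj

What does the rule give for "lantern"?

syjws

Rule — delete the first 2 characters, then shift every letter 5 places forward in the alphabet (wrapping around).
On "lantern": the first step gives "ntern", and the second then gives "syjws".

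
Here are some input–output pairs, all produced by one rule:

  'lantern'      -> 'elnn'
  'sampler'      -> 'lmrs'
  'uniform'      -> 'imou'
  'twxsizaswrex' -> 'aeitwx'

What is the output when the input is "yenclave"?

The pattern: keep every other character starting from the first (positions 1st, 3rd, 5th, ...), then sort the characters into alphabetical order.
Applying both steps to "yenclave": "ynlv", then "lnvy".

lnvy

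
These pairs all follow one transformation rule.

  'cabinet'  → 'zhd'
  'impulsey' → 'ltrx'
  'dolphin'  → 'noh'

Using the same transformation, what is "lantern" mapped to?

Each output is the input with this applied: shift every letter 1 place backward in the alphabet (wrapping around), then keep every other character starting from the second (positions 2nd, 4th, 6th, ...).
"lantern" → "kzmsdqm" → "zsq".

zsq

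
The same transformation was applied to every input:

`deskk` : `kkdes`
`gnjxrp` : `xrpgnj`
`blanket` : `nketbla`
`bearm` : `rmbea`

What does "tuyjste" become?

jstetuy

The rule is to move the first 3 characters to the end (rotate left by 3).
Applying that to "tuyjste" gives "jstetuy".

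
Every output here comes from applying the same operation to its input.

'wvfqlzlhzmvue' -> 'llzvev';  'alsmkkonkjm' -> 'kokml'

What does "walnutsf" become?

uswl

Rule — move the first 3 characters to the end (rotate left by 3), then keep every other character starting from the second (positions 2nd, 4th, 6th, ...).
On "walnutsf": the first step gives "nutsfwal", and the second then gives "uswl".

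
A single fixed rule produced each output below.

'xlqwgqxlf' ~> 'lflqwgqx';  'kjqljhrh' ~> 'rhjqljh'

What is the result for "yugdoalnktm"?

What's happening: delete the first character, then move the last 2 characters to the front (rotate right by 2).
Working it through for "yugdoalnktm": intermediate "ugdoalnktm", final "tmugdoalnk".

tmugdoalnk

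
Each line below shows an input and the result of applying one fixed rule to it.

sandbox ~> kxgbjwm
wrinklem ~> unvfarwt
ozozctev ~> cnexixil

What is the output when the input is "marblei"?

The pattern: move the last 3 characters to the front (rotate right by 3), then shift every letter 9 places forward in the alphabet (wrapping around).
Applying that to "marblei" gives "unrvjak".

unrvjak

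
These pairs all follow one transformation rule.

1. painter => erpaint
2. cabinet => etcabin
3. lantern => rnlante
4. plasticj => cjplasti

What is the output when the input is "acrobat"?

The rule is to move the last 2 characters to the front (rotate right by 2).
Applying that to "acrobat" gives "atacrob".

atacrob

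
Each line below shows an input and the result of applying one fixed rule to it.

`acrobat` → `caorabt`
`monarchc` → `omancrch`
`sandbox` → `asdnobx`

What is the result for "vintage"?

The pattern: swap each adjacent pair of characters (1↔2, 3↔4, ...).
On "vintage" that produces "ivtngae".

ivtngae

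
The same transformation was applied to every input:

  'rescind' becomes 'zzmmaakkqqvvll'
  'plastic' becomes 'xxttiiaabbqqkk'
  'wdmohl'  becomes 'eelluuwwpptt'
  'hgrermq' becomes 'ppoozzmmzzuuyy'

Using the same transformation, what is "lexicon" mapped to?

ttmmffqqkkwwvv

Each output is the input with this applied: shift every letter 8 places forward in the alphabet (wrapping around), then double every character.
For "lexicon", step one produces "tmfqkwv"; step two turns that into "ttmmffqqkkwwvv".
(Check on "hgrermq": → "pozmzuy" → "ppoozzmmzzuuyy" ✓)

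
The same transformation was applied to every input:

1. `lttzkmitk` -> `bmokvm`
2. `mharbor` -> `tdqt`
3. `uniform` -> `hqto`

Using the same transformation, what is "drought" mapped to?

wijv

The transformation: shift every letter 2 places forward in the alphabet (wrapping around), then delete the first 3 characters.
On "drought": the first step gives "ftqwijv", and the second then gives "wijv".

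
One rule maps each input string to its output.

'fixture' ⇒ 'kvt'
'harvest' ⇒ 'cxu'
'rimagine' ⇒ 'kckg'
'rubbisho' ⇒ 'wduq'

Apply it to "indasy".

pca

The transformation: keep every other character starting from the second (positions 2nd, 4th, 6th, ...), then shift every letter 2 places forward in the alphabet (wrapping around).
Working it through for "indasy": intermediate "nay", final "pca".
(Check on "rubbisho": → "ubso" → "wduq" ✓)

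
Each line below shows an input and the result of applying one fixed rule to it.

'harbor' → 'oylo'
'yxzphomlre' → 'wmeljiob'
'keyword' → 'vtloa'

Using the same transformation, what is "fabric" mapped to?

yofz

The transformation: delete the first 2 characters, then shift every letter 3 places backward in the alphabet (wrapping around).
Applying both steps to "fabric": "bric", then "yofz".
(Check on "yxzphomlre": → "zphomlre" → "wmeljiob" ✓)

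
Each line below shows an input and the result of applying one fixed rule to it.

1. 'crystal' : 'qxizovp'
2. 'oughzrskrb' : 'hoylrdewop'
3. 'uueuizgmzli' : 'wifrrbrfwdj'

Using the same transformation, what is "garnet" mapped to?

kbqdxo

What's happening: move the last 3 characters to the front (rotate right by 3), then shift every letter 3 places backward in the alphabet (wrapping around).
Working it through for "garnet": intermediate "netgar", final "kbqdxo".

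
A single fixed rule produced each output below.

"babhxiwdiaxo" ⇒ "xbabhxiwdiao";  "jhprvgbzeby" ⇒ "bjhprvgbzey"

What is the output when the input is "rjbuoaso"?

srjbuoao

Rule — move the last character to the front, then swap the first and last characters.
Starting from "rjbuoaso": after the first operation, "orjbuoas"; after the second, "srjbuoao".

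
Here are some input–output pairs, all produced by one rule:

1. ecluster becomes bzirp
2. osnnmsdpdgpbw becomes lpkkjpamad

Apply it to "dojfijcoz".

The pattern: shift every letter 3 places backward in the alphabet (wrapping around), then delete the last 3 characters.
On "dojfijcoz": the first step gives "algcfgzlw", and the second then gives "algcfg".

algcfg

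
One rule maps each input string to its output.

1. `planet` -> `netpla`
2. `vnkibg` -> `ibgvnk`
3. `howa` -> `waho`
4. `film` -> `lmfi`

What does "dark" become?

Looking at the pairs, the operation is to swap the front and back halves of the string.
"dark" → "rkda".

rkda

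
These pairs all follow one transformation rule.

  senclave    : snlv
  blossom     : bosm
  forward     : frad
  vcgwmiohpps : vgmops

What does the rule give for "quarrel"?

qarl

The transformation: keep every other character starting from the first (positions 1st, 3rd, 5th, ...).
For "quarrel" the result is "qarl".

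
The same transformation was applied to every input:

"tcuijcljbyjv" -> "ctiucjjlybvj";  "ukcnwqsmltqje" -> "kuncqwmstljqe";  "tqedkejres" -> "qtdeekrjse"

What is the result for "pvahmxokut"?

vphaxmkotu

In each case the input is transformed by: swap each adjacent pair of characters (1↔2, 3↔4, ...).
"pvahmxokut" → "vphaxmkotu".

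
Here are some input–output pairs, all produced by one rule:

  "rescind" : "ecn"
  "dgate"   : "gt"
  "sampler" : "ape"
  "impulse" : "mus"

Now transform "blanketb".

The pattern: keep every other character starting from the second (positions 2nd, 4th, 6th, ...).
For "blanketb" the result is "lneb".

lneb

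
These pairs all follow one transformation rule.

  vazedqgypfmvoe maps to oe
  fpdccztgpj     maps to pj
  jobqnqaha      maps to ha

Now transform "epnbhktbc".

Rule — keep only the last 2 characters.
On "epnbhktbc" that produces "bc".

bc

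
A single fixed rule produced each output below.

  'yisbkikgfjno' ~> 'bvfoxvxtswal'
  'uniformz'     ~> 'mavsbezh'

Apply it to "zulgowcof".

shytbjpbm

The transformation: swap the first and last characters, then shift every letter 13 places forward in the alphabet (wrapping around) — i.e. ROT13.
For "zulgowcof", step one produces "fulgowcoz"; step two turns that into "shytbjpbm".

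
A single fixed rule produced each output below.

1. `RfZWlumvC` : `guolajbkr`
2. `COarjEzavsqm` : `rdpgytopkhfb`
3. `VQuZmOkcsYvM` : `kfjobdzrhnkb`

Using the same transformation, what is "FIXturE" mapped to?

uxmijgt

Looking at the pairs, the operation is to shift every letter 11 places backward in the alphabet (wrapping around), then convert every letter to lowercase.
Applying both steps to "FIXturE": "UXMijgT", then "uxmijgt".
(Check on "COarjEzavsqm": → "RDpgyTopkhfb" → "rdpgytopkhfb" ✓)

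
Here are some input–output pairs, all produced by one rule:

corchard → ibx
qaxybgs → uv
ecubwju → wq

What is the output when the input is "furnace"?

ou

Each output is the input with this applied: shift every letter 6 places backward in the alphabet (wrapping around), then keep one character in every 3, starting at position 2 (positions 2nd, 5th, 8th, ...).
"furnace" → "zolhuwy" → "ou".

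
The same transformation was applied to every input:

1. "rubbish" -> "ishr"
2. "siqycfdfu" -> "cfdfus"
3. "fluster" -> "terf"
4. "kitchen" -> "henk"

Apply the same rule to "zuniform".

The rule is to move the first character to the end, then delete the first 3 characters.
For "zuniform", step one produces "uniformz"; step two turns that into "formz".

formz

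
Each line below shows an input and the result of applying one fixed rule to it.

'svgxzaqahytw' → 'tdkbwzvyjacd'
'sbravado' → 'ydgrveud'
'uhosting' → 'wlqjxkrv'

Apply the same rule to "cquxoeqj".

The rule is to shift every letter 3 places forward in the alphabet (wrapping around), then swap the front and back halves of the string.
For "cquxoeqj", step one produces "ftxarhtm"; step two turns that into "rhtmftxa".

rhtmftxa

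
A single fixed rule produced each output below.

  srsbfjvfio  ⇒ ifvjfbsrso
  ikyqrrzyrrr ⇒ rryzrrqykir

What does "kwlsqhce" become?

chqslwke

The rule is to reverse the string, then move the first character to the end.
Applying both steps to "kwlsqhce": "echqslwk", then "chqslwke".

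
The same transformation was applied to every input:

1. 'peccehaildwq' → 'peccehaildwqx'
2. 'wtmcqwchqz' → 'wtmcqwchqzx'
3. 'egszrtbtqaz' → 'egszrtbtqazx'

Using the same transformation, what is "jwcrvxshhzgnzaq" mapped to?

jwcrvxshhzgnzaqx

The transformation: append "x".
On "jwcrvxshhzgnzaq" that produces "jwcrvxshhzgnzaqx".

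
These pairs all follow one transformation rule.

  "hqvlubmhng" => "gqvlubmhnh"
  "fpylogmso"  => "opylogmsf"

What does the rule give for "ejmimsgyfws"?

sjmimsgyfwe

Looking at the pairs, the operation is to swap the first and last characters.
"ejmimsgyfws" → "sjmimsgyfwe".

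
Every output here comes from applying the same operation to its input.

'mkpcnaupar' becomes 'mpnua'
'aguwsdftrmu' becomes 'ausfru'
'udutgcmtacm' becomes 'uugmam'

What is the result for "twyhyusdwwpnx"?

The rule is to keep every other character starting from the first (positions 1st, 3rd, 5th, ...).
So "twyhyusdwwpnx" becomes "tyyswpx".

tyyswpx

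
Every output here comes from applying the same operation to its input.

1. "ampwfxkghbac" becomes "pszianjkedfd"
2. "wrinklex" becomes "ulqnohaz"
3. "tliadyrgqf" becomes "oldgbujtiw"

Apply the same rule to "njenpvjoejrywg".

Looking at the pairs, the operation is to move the first character to the end, then shift every letter 3 places forward in the alphabet (wrapping around).
"njenpvjoejrywg" → "jenpvjoejrywgn" → "mhqsymrhmubzjq".

mhqsymrhmubzjq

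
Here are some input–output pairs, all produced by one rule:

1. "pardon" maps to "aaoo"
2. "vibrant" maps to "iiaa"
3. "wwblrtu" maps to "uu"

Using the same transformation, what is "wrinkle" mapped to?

What's happening: double every character, then keep only the vowels.
"wrinkle" → "iiee".
(Check on "vibrant": → "vviibbrraanntt" → "iiaa" ✓)

iiee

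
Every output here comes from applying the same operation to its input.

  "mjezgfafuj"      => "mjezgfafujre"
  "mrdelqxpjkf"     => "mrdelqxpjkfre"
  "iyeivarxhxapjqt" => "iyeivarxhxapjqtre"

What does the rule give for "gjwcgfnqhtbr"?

gjwcgfnqhtbrre

Each output is the input with this applied: append "re".
So "gjwcgfnqhtbr" becomes "gjwcgfnqhtbrre".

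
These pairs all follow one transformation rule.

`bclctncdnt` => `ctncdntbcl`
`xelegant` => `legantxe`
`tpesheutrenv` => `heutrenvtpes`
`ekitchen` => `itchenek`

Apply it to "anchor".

nchora

Rule — move the last 2 characters to the front (rotate right by 2), then swap the front and back halves of the string.
For "anchor", step one produces "oranch"; step two turns that into "nchora".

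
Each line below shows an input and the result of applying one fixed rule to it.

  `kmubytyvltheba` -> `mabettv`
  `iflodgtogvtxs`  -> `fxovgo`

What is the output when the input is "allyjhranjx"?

Looking at the pairs, the operation is to keep every other character starting from the second (positions 2nd, 4th, 6th, ...), then take characters alternately from the front and the back (1st, last, 2nd, 2nd-last, ...).
Applying both steps to "allyjhranjx": "lyhaj", then "ljyah".

ljyah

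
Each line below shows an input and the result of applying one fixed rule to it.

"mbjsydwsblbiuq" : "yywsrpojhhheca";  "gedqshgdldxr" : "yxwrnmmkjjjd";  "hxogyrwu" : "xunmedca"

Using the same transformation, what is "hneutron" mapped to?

zxuttnka

The transformation: shift every letter 6 places forward in the alphabet (wrapping around), then sort the characters into reverse alphabetical order.
For "hneutron", step one produces "ntkazxut"; step two turns that into "zxuttnka".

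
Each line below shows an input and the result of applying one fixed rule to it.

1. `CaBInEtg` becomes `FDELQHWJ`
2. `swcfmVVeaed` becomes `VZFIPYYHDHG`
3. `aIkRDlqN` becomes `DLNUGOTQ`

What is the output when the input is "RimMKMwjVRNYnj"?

ULPPNPZMYUQBQM

The rule is to shift every letter 3 places forward in the alphabet (wrapping around), then convert every letter to uppercase.
"RimMKMwjVRNYnj" → "UlpPNPzmYUQBqm" → "ULPPNPZMYUQBQM".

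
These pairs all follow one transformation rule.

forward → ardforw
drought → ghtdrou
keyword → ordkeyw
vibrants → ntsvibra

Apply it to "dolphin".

What's happening: move the last 3 characters to the front (rotate right by 3).
"dolphin" → "hindolp".

hindolp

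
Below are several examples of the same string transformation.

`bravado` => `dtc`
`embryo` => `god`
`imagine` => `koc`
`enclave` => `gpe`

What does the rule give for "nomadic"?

pqo

Looking at the pairs, the operation is to shift every letter 2 places forward in the alphabet (wrapping around), then keep only the first 3 characters.
Working it through for "nomadic": intermediate "pqocfke", final "pqo".
(Check on "imagine": → "kocikpg" → "koc" ✓)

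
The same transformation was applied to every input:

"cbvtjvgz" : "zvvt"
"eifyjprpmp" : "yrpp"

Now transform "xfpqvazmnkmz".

In each case the input is transformed by: sort the characters into reverse alphabetical order, then keep only the first 4 characters.
Starting from "xfpqvazmnkmz": after the first operation, "zzxvqpnmmkfa"; after the second, "zzxv".
(Check on "eifyjprpmp": → "yrpppmjife" → "yrpp" ✓)

zzxv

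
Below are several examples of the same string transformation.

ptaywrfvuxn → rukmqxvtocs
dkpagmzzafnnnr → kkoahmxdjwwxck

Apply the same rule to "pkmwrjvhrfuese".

In each case the input is transformed by: shift every letter 3 places backward in the alphabet (wrapping around), then move the last 3 characters to the front (rotate right by 3).
Applying both steps to "pkmwrjvhrfuese": "mhjtogseocrbpb", then "bpbmhjtogseocr".
(Check on "dkpagmzzafnnnr": → "ahmxdjwwxckkko" → "kkoahmxdjwwxck" ✓)

bpbmhjtogseocr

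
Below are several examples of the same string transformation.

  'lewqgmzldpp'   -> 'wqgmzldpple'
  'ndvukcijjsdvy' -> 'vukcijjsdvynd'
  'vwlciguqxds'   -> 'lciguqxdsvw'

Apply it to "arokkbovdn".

okkbovdnar

The transformation: move the first 2 characters to the end (rotate left by 2).
Applying that to "arokkbovdn" gives "okkbovdnar".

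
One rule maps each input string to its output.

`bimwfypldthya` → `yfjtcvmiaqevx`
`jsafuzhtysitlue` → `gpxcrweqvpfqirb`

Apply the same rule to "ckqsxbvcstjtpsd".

zhnpuyszpqgqmpa

In each case the input is transformed by: shift every letter 3 places backward in the alphabet (wrapping around).
Applying that to "ckqsxbvcstjtpsd" gives "zhnpuyszpqgqmpa".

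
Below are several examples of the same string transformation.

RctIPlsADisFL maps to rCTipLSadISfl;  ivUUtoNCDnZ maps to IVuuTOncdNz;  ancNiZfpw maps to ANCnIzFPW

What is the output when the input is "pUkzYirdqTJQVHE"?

Rule — flip the case of every letter.
Doing the same to "pUkzYirdqTJQVHE": "PuKZyIRDQtjqvhe".

PuKZyIRDQtjqvhe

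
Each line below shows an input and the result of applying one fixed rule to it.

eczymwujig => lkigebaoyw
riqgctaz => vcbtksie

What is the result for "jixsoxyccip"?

The pattern: move the last 3 characters to the front (rotate right by 3), then shift every letter 2 places forward in the alphabet (wrapping around).
On "jixsoxyccip": the first step gives "cipjixsoxyc", and the second then gives "ekrlkzuqzae".

ekrlkzuqzae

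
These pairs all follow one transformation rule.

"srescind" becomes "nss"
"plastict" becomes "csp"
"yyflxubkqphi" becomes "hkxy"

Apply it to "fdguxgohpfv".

fouf

What's happening: reverse the string, then keep one character in every 3, starting at position 2 (positions 2nd, 5th, 8th, ...).
"fdguxgohpfv" → "vfphogxugdf" → "fouf".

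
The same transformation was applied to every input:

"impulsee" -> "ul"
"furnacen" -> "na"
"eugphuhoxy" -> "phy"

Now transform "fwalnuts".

ln

Looking at the pairs, the operation is to swap each adjacent pair of characters (1↔2, 3↔4, ...), then keep one character in every 3, starting at position 3 (positions 3rd, 6th, 9th, ...).
Applying both steps to "fwalnuts": "wflaunst", then "ln".
(Check on "eugphuhoxy": → "uepguhohyx" → "phy" ✓)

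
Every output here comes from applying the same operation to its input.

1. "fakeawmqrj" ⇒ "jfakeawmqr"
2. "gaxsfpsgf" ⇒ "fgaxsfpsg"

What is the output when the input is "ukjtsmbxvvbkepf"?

Rule — move the last character to the front.
Doing the same to "ukjtsmbxvvbkepf": "fukjtsmbxvvbkep".

fukjtsmbxvvbkep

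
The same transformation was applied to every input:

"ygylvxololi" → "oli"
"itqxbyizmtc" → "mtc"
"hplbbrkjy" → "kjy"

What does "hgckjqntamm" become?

amm

Rule — keep only the last 3 characters.
Doing the same to "hgckjqntamm": "amm".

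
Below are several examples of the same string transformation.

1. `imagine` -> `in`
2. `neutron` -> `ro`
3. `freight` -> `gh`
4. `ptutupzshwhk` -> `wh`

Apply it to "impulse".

Each output is the input with this applied: move the last character to the front, then keep only the last 2 characters.
"impulse" → "eimpuls" → "ls".

ls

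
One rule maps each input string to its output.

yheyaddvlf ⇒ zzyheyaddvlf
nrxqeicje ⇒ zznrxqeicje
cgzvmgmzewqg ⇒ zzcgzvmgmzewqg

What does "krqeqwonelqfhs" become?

zzkrqeqwonelqfhs

What's happening: prepend "zz".
So "krqeqwonelqfhs" becomes "zzkrqeqwonelqfhs".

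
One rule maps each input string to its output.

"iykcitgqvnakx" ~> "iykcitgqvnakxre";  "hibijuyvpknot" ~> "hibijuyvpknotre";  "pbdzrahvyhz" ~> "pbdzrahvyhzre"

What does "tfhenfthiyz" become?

tfhenfthiyzre

The transformation: append "re".
So "tfhenfthiyz" becomes "tfhenfthiyzre".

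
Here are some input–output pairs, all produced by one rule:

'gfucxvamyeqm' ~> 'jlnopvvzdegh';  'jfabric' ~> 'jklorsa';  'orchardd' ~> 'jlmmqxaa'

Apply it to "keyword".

In each case the input is transformed by: sort the characters into alphabetical order, then shift every letter 9 places forward in the alphabet (wrapping around).
For "keyword" the result is "mntxafh".

mntxafh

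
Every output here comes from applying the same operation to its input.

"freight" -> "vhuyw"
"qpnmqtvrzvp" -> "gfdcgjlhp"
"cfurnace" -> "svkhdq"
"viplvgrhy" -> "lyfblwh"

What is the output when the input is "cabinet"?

Each output is the input with this applied: delete the last 2 characters, then shift every letter 10 places backward in the alphabet (wrapping around).
"cabinet" → "cabin" → "sqryd".

sqryd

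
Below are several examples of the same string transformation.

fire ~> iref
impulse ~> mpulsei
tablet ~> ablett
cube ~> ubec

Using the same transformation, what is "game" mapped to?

What's happening: move the first character to the end.
On "game" that produces "ameg".

ameg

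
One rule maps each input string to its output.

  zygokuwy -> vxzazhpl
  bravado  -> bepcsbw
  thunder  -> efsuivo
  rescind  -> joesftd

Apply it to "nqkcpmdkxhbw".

icxorldqnely

What's happening: move the last 3 characters to the front (rotate right by 3), then shift every letter 1 place forward in the alphabet (wrapping around).
"nqkcpmdkxhbw" → "hbwnqkcpmdkx" → "icxorldqnely".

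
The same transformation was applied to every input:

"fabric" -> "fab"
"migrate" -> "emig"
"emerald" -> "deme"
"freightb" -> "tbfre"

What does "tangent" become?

ttan

Rule — move the first 3 characters to the end (rotate left by 3), then delete the first 3 characters.
Doing the same to "tangent": "ttan".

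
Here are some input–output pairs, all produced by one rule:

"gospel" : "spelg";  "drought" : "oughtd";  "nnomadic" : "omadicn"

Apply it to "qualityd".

Rule — move the first character to the end, then delete the first character.
Working it through for "qualityd": intermediate "ualitydq", final "alitydq".

alitydq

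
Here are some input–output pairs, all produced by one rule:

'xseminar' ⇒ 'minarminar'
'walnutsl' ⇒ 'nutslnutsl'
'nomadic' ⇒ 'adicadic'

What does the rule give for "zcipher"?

pherpher

The rule is to delete the first 3 characters, then write the whole string twice.
On "zcipher": the first step gives "pher", and the second then gives "pherpher".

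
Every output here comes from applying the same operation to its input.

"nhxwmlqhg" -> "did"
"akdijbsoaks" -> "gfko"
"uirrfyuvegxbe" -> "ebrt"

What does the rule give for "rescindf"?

aeb

The transformation: keep one character in every 3, starting at position 2 (positions 2nd, 5th, 8th, ...), then shift every letter 4 places backward in the alphabet (wrapping around).
Starting from "rescindf": after the first operation, "eif"; after the second, "aeb".
(Check on "akdijbsoaks": → "kjos" → "gfko" ✓)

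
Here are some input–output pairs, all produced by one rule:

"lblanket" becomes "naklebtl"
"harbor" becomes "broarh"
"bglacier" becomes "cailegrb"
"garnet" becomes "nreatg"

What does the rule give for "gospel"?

Each output is the input with this applied: swap the front and back halves of the string, then take characters alternately from the front and the back (1st, last, 2nd, 2nd-last, ...).
On "gospel": the first step gives "pelgos", and the second then gives "pseolg".
(Check on "lblanket": → "nketlbla" → "naklebtl" ✓)

pseolg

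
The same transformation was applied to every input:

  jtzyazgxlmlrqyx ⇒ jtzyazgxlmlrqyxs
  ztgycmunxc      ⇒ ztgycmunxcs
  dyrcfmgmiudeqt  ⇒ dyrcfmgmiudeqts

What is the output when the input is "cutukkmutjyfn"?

cutukkmutjyfns

Rule — append "s".
For "cutukkmutjyfn" the result is "cutukkmutjyfns".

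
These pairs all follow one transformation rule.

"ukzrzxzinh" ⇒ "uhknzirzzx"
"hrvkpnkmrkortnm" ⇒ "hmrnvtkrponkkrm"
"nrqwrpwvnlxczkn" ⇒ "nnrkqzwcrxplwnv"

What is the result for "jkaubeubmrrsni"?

jiknasurbremub

Looking at the pairs, the operation is to take characters alternately from the front and the back (1st, last, 2nd, 2nd-last, ...).
"jkaubeubmrrsni" → "jiknasurbremub".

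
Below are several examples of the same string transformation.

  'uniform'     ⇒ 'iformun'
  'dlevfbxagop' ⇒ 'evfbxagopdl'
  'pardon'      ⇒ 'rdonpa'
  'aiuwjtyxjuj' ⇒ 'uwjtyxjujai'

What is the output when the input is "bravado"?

Each output is the input with this applied: move the first 2 characters to the end (rotate left by 2).
So "bravado" becomes "avadobr".

avadobr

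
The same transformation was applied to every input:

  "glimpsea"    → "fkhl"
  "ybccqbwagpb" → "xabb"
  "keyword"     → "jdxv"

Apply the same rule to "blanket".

What's happening: shift every letter 1 place backward in the alphabet (wrapping around), then keep only the first 4 characters.
Working it through for "blanket": intermediate "akzmjds", final "akzm".

akzm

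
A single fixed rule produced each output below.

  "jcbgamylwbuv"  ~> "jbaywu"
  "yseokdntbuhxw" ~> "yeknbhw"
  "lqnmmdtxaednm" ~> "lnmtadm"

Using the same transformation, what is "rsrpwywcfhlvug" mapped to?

rrwwflu

Each output is the input with this applied: keep every other character starting from the first (positions 1st, 3rd, 5th, ...).
Applying that to "rsrpwywcfhlvug" gives "rrwwflu".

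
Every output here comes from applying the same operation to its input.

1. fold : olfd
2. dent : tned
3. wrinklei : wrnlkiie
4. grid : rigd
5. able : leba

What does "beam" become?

meba

The transformation: sort the characters into reverse alphabetical order.
Doing the same to "beam": "meba".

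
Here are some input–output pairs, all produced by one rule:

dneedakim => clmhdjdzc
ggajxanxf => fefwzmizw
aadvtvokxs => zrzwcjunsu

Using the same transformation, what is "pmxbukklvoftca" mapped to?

What's happening: shift every letter 1 place backward in the alphabet (wrapping around), then take characters alternately from the front and the back (1st, last, 2nd, 2nd-last, ...).
On "pmxbukklvoftca": the first step gives "olwatjjkunesbz", and the second then gives "ozlbwsaetnjujk".

ozlbwsaetnjujk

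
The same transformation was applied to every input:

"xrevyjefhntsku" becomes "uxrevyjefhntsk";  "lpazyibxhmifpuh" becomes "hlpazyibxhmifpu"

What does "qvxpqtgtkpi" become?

iqvxpqtgtkp

The transformation: move the last character to the front.
Doing the same to "qvxpqtgtkpi": "iqvxpqtgtkp".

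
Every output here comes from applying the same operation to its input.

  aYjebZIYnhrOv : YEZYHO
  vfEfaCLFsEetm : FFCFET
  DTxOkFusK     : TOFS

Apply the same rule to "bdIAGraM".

Each output is the input with this applied: keep every other character starting from the second (positions 2nd, 4th, 6th, ...), then convert every letter to uppercase.
On "bdIAGraM": the first step gives "dArM", and the second then gives "DARM".

DARM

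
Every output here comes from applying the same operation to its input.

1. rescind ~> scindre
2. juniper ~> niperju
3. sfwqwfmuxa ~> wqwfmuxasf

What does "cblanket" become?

lanketcb

Each output is the input with this applied: move the first 2 characters to the end (rotate left by 2).
For "cblanket" the result is "lanketcb".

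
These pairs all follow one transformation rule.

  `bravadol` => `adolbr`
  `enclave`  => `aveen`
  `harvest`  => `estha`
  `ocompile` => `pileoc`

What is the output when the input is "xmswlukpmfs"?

lukpmfsxm

What's happening: move the first 2 characters to the end (rotate left by 2), then delete the first 2 characters.
Applying both steps to "xmswlukpmfs": "swlukpmfsxm", then "lukpmfsxm".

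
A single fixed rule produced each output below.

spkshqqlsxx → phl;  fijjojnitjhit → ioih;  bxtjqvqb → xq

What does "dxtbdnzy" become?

xd

The pattern: move the last character to the front, then keep one character in every 3, starting at position 3 (positions 3rd, 6th, 9th, ...).
Starting from "dxtbdnzy": after the first operation, "ydxtbdnz"; after the second, "xd".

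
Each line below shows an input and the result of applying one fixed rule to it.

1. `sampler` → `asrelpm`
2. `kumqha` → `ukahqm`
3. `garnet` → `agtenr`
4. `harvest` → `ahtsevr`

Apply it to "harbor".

The transformation: reverse the string, then move the last 2 characters to the front (rotate right by 2).
For "harbor", step one produces "robrah"; step two turns that into "ahrobr".
(Check on "harvest": → "tsevrah" → "ahtsevr" ✓)

ahrobr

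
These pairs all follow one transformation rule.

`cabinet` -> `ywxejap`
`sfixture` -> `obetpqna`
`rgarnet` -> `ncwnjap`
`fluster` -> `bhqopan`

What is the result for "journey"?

The pattern: shift every letter 4 places backward in the alphabet (wrapping around).
Applying that to "journey" gives "fkqnjau".

fkqnjau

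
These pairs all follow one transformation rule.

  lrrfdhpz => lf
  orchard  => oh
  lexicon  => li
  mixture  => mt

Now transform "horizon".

Rule — keep one character in every 3, starting at position 1 (positions 1st, 4th, 7th, ...), then delete the last character.
"horizon" → "hin" → "hi".

hi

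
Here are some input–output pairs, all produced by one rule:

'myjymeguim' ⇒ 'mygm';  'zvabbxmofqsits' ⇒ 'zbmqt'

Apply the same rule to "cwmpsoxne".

The transformation: keep one character in every 3, starting at position 1 (positions 1st, 4th, 7th, ...).
Applying that to "cwmpsoxne" gives "cpx".

cpx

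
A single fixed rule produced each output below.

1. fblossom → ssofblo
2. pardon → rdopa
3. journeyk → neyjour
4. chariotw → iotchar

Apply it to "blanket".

Looking at the pairs, the operation is to delete the last character, then move the last 3 characters to the front (rotate right by 3).
Working it through for "blanket": intermediate "blanke", final "nkebla".

nkebla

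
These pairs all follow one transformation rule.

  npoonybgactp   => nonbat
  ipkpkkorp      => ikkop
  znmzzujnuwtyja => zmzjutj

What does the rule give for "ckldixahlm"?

What's happening: keep every other character starting from the first (positions 1st, 3rd, 5th, ...).
So "ckldixahlm" becomes "clial".

clial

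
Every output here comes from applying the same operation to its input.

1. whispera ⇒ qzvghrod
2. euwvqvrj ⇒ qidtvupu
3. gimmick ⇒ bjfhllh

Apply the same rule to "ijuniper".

Each output is the input with this applied: move the last 2 characters to the front (rotate right by 2), then shift every letter 1 place backward in the alphabet (wrapping around).
Starting from "ijuniper": after the first operation, "erijunip"; after the second, "dqhitmho".

dqhitmho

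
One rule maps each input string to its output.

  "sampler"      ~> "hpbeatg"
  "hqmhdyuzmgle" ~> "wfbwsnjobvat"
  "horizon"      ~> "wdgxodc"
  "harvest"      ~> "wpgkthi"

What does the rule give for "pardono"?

Each output is the input with this applied: shift every letter 11 places backward in the alphabet (wrapping around).
"pardono" → "epgsdcd".

epgsdcd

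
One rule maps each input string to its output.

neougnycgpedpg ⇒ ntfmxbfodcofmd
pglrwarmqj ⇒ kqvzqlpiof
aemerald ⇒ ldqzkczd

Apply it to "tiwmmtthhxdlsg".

vllssggwckrfsh

The transformation: shift every letter 1 place backward in the alphabet (wrapping around), then move the first 2 characters to the end (rotate left by 2).
For "tiwmmtthhxdlsg", step one produces "shvllssggwckrf"; step two turns that into "vllssggwckrfsh".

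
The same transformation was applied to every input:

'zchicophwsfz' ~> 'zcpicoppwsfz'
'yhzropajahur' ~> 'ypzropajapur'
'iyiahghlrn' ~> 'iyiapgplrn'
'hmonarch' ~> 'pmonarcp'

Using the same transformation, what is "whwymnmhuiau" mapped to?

wpwymnmpuiau

The transformation: replace every "h" with "p".
So "whwymnmhuiau" becomes "wpwymnmpuiau".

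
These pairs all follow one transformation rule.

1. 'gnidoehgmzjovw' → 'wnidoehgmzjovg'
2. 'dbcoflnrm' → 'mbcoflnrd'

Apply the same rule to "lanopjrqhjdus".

sanopjrqhjdul

What's happening: swap the first and last characters.
On "lanopjrqhjdus" that produces "sanopjrqhjdul".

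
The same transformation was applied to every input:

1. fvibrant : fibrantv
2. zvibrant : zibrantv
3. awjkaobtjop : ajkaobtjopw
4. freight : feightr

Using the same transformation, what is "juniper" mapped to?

jniperu

In each case the input is transformed by: move the first character to the end, then swap the first and last characters.
On "juniper": the first step gives "uniperj", and the second then gives "jniperu".
(Check on "awjkaobtjop": → "wjkaobtjopa" → "ajkaobtjopw" ✓)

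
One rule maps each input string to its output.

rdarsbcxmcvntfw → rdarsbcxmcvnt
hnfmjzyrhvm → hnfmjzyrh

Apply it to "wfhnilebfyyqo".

wfhnilebfyy

In each case the input is transformed by: delete the last 2 characters.
On "wfhnilebfyyqo" that produces "wfhnilebfyy".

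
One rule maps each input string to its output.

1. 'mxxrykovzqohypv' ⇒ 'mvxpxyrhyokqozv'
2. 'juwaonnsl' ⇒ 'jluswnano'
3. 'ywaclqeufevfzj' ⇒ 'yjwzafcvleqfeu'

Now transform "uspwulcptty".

uystptwpucl

The rule is to take characters alternately from the front and the back (1st, last, 2nd, 2nd-last, ...).
On "uspwulcptty" that produces "uystptwpucl".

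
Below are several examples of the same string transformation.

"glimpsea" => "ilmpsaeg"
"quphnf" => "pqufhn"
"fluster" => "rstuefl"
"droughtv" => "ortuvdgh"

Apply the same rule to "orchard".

horracd

The pattern: sort the characters into alphabetical order, then move the first 3 characters to the end (rotate left by 3).
For "orchard", step one produces "acdhorr"; step two turns that into "horracd".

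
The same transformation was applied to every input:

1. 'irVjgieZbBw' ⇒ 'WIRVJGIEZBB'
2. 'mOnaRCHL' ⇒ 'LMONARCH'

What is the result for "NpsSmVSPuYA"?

What's happening: move the last character to the front, then convert every letter to uppercase.
On "NpsSmVSPuYA": the first step gives "ANpsSmVSPuY", and the second then gives "ANPSSMVSPUY".

ANPSSMVSPUY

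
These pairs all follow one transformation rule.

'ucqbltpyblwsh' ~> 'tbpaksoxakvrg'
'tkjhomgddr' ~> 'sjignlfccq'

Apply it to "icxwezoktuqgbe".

The transformation: shift every letter 1 place backward in the alphabet (wrapping around).
So "icxwezoktuqgbe" becomes "hbwvdynjstpfad".

hbwvdynjstpfad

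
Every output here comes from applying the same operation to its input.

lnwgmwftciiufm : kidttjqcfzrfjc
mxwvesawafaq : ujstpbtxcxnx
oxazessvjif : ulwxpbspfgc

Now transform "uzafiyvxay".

wrcxvfusvx

In each case the input is transformed by: shift every letter 3 places backward in the alphabet (wrapping around), then swap each adjacent pair of characters (1↔2, 3↔4, ...).
Working it through for "uzafiyvxay": intermediate "rwxcfvsuxv", final "wrcxvfusvx".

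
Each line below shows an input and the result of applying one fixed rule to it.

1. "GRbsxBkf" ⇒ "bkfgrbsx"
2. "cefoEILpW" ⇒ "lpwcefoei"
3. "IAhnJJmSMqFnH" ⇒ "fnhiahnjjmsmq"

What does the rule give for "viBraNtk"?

The pattern: move the last 3 characters to the front (rotate right by 3), then convert every letter to lowercase.
Starting from "viBraNtk": after the first operation, "NtkviBra"; after the second, "ntkvibra".
(Check on "GRbsxBkf": → "BkfGRbsx" → "bkfgrbsx" ✓)

ntkvibra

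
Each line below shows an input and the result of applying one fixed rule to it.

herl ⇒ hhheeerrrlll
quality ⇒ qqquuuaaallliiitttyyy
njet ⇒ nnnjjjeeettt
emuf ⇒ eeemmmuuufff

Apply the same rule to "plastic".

ppplllaaassstttiiiccc

Each output is the input with this applied: repeat every character 3 times.
For "plastic" the result is "ppplllaaassstttiiiccc".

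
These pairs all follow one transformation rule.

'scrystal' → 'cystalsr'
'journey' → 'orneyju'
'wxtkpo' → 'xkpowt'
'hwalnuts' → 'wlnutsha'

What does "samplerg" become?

aplergsm

The pattern: move the first 2 characters to the end (rotate left by 2), then swap the first and last characters.
Applying both steps to "samplerg": "mplergsa", then "aplergsm".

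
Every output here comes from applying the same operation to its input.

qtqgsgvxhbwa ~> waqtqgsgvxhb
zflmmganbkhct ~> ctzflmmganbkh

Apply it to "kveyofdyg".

ygkveyofd

Rule — move the last 2 characters to the front (rotate right by 2).
Doing the same to "kveyofdyg": "ygkveyofd".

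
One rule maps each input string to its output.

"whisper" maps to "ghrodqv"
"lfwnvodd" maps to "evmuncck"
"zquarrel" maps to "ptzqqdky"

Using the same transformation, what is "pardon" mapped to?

zqcnmo

Rule — shift every letter 1 place backward in the alphabet (wrapping around), then move the first character to the end.
"pardon" → "ozqcnm" → "zqcnmo".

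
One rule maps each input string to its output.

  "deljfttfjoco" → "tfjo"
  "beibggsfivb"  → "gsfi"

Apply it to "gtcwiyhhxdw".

yhhx

Rule — move the last 2 characters to the front (rotate right by 2), then keep only the last 4 characters.
For "gtcwiyhhxdw", step one produces "dwgtcwiyhhx"; step two turns that into "yhhx".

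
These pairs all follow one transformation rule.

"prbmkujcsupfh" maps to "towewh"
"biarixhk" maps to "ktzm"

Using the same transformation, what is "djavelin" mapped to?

Looking at the pairs, the operation is to keep every other character starting from the second (positions 2nd, 4th, 6th, ...), then shift every letter 2 places forward in the alphabet (wrapping around).
"djavelin" → "lxnp".

lxnp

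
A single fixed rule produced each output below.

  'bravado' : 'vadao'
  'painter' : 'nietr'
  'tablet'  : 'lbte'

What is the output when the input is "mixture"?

The pattern: delete the first 2 characters, then swap each adjacent pair of characters (1↔2, 3↔4, ...).
"mixture" → "txrue".
(Check on "tablet": → "blet" → "lbte" ✓)

txrue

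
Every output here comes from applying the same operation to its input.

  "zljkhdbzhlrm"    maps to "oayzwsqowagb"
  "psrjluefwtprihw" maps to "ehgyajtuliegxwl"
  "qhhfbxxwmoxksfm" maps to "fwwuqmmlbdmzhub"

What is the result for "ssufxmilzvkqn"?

Looking at the pairs, the operation is to shift every letter 11 places backward in the alphabet (wrapping around).
For "ssufxmilzvkqn" the result is "hhjumbxaokzfc".

hhjumbxaokzfc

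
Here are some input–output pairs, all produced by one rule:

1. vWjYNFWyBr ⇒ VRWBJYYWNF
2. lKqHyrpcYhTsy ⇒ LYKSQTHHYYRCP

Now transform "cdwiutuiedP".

CPDDWEIIUUT

In each case the input is transformed by: take characters alternately from the front and the back (1st, last, 2nd, 2nd-last, ...), then convert every letter to uppercase.
"cdwiutuiedP" → "cPddweiiuut" → "CPDDWEIIUUT".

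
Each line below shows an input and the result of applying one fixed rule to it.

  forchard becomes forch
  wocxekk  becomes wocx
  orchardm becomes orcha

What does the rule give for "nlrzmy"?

Looking at the pairs, the operation is to delete the last 3 characters.
"nlrzmy" → "nlr".

nlr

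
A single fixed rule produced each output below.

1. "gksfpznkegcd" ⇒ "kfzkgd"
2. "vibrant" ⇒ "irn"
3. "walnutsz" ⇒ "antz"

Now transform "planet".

The pattern: keep every other character starting from the second (positions 2nd, 4th, 6th, ...).
"planet" → "lnt".

lnt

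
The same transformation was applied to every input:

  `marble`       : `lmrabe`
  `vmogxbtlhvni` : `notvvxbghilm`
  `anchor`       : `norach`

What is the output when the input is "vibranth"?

What's happening: sort the characters into alphabetical order, then swap the front and back halves of the string.
"vibranth" → "abhinrtv" → "nrtvabhi".

nrtvabhi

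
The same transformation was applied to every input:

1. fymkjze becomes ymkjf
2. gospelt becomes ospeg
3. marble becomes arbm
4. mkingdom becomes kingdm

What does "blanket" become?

The rule is to delete the last 2 characters, then move the first character to the end.
Applying that to "blanket" gives "lankb".

lankb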